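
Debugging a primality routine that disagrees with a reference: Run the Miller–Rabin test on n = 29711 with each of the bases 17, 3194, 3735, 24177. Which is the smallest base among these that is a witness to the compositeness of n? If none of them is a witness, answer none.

n − 1 = 29710 = 2^1 · 14855, so s = 1 and d = 14855.
Base 17: x_0 = 17^14855 mod 29711 = 7270. x_0 ∉ {1, 29710} and s = 1, so 17 is a Miller–Rabin witness and 29711 is composite.
Base 3194: x_0 = 3194^14855 mod 29711 = 10330. x_0 ∉ {1, 29710} and s = 1, so 3194 is a Miller–Rabin witness and 29711 is composite.
Base 3735: x_0 = 3735^14855 mod 29711 = 4916. x_0 ∉ {1, 29710} and s = 1, so 3735 is a Miller–Rabin witness and 29711 is composite.
Base 24177: x_0 = 24177^14855 mod 29711 = 28412. x_0 ∉ {1, 29710} and s = 1, so 24177 is a Miller–Rabin witness and 29711 is composite.
The smallest witness among the given bases is 17.

17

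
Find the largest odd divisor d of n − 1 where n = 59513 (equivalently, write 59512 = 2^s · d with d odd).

7439

Halving: 59512 → 29756 → 14878 → 7439; 7439 is odd.
So 59512 = 2^3 · 7439.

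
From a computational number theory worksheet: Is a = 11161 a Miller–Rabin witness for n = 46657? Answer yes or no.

no

n − 1 = 46656 = 2^6 · 729, so s = 6 and d = 729.
x_0 = 11161^729 mod 46657 = 5507.
x_0 is neither 1 nor 46656, so continue squaring.
x_1 = 5507^2 mod 46657 = 46656.
x_1 ≡ −1, so 11161 is not a witness.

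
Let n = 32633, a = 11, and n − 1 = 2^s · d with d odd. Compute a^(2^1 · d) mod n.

30747

n − 1 = 32632 = 2^3 · 4079, so s = 3 and d = 4079.
x_0 = 11^4079 mod 32633 = 2968.
x_1 = 2968^2 mod 32633 = 30747.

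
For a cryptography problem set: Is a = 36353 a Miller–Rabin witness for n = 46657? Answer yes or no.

no

n − 1 = 46656 = 2^6 · 729, so s = 6 and d = 729.
By repeated squaring, 36353^729 ≡ 46441 (mod 46657).
x_0 = 36353^729 mod 46657 = 46441.
x_0 is neither 1 nor 46656, so continue squaring.
x_1 = 46441^2 mod 46657 = 46656.
x_1 ≡ −1, so 36353 is not a witness.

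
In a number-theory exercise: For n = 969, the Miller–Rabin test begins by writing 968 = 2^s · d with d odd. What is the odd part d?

121

Halving: 968 → 484 → 242 → 121; 121 is odd.
So 968 = 2^3 · 121.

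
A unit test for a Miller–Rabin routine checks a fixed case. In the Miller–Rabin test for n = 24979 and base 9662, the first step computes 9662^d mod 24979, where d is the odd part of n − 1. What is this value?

24978

n − 1 = 24978 = 2^1 · 12489, so s = 1 and d = 12489.
Repeated squaring mod 24979: 9662^1 ≡ 9662, 9662^2 ≡ 7721, 9662^4 ≡ 13947, 9662^8 ≡ 7336, 9662^16 ≡ 12130, 9662^32 ≡ 10590, 9662^64 ≡ 17369, 9662^128 ≡ 10778, 9662^256 ≡ 12934, 9662^512 ≡ 3993, 9662^1024 ≡ 7447, 9662^2048 ≡ 4429, 9662^4096 ≡ 7526, 9662^8192 ≡ 13283.
12489 = 8192 + 4096 + 128 + 64 + 8 + 1, so 9662^12489 ≡ 13283·7526·10778·17369·7336·9662 ≡ 24978 (mod 24979).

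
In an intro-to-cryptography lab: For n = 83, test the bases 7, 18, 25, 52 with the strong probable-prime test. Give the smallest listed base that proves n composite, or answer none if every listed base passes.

none

n − 1 = 82 = 2^1 · 41, so s = 1 and d = 41.
Base 7: x_0 = 7^41 mod 83 = 1. x_0 = 1, so 7 is not a witness.
Base 18: x_0 = 18^41 mod 83 = 82. x_0 = 82 ≡ −1, so 18 is not a witness.
Base 25: x_0 = 25^41 mod 83 = 1. x_0 = 1, so 25 is not a witness.
Base 52: x_0 = 52^41 mod 83 = 82. x_0 = 82 ≡ −1, so 52 is not a witness.
No listed base is a witness for 83.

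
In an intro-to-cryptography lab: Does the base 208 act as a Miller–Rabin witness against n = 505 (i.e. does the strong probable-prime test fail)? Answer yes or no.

n − 1 = 504 = 2^3 · 63, so s = 3 and d = 63.
Repeated squaring mod 505: 208^1 ≡ 208, 208^2 ≡ 339, 208^4 ≡ 286, 208^8 ≡ 491, 208^16 ≡ 196, 208^32 ≡ 36.
63 = 32 + 16 + 8 + 4 + 2 + 1, so 208^63 ≡ 36·196·491·286·339·208 ≡ 317 (mod 505).
x_0 = 208^63 mod 505 = 317.
x_0 is neither 1 nor 504, so continue squaring.
x_1 = 317^2 mod 505 = 499.
x_2 = 499^2 mod 505 = 36.
Reached i = s−1 = 2 without hitting −1: 208 is a Miller–Rabin witness and 505 is composite.

yes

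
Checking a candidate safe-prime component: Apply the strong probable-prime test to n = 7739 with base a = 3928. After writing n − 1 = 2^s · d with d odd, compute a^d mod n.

1826

n − 1 = 7738 = 2^1 · 3869, so s = 1 and d = 3869.
3928^3869 mod 7739 = 1826.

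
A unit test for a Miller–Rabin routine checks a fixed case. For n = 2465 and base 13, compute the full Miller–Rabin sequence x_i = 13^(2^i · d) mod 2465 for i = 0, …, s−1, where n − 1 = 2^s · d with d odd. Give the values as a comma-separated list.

n − 1 = 2464 = 2^5 · 77, so s = 5 and d = 77.
x_0 = 13^77 mod 2465 = 608.
x_1 = 608^2 mod 2465 = 2379.
x_2 = 2379^2 mod 2465 = 1.
x_3 = 1^2 mod 2465 = 1.
x_4 = 1^2 mod 2465 = 1.

608, 2379, 1, 1, 1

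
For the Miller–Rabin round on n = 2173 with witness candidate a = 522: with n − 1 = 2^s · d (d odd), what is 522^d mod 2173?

n − 1 = 2172 = 2^2 · 543, so s = 2 and d = 543.
522^543 mod 2173 = 1905.

1905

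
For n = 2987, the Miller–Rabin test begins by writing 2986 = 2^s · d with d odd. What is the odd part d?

Halving: 2986 → 1493; 1493 is odd.
So 2986 = 2^1 · 1493.

1493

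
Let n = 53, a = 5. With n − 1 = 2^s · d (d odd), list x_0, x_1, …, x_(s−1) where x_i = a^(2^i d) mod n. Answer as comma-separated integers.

23, 52

n − 1 = 52 = 2^2 · 13, so s = 2 and d = 13.
x_0 = 5^13 mod 53 = 23.
x_1 = 23^2 mod 53 = 52.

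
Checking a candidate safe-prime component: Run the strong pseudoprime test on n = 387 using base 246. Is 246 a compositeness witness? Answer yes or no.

n − 1 = 386 = 2^1 · 193, so s = 1 and d = 193.
x_0 = 246^193 mod 387 = 225.
x_0 ∉ {1, 386} and s = 1, so 246 is a Miller–Rabin witness and 387 is composite.

yes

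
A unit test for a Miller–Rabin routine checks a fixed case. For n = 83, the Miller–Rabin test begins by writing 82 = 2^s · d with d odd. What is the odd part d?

Halving: 82 → 41; 41 is odd.
So 82 = 2^1 · 41.

41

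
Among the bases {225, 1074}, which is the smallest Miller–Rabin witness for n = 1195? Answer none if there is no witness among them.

n − 1 = 1194 = 2^1 · 597, so s = 1 and d = 597.
Base 225: x_0 = 225^597 mod 1195 = 435. x_0 ∉ {1, 1194} and s = 1, so 225 is a Miller–Rabin witness and 1195 is composite.
Base 1074: x_0 = 1074^597 mod 1195 = 894. x_0 ∉ {1, 1194} and s = 1, so 1074 is a Miller–Rabin witness and 1195 is composite.
The smallest witness among the given bases is 225.

225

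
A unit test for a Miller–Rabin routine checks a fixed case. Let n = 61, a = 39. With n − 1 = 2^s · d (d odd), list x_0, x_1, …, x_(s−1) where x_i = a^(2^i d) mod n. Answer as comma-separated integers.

60, 1

n − 1 = 60 = 2^2 · 15, so s = 2 and d = 15.
x_0 = 39^15 mod 61 = 60.
x_1 = 60^2 mod 61 = 1.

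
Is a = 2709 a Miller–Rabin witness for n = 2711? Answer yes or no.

n − 1 = 2710 = 2^1 · 1355, so s = 1 and d = 1355.
x_0 = 2709^1355 mod 2711 = 2710.
x_0 = 2710 ≡ −1, so 2709 is not a witness.

no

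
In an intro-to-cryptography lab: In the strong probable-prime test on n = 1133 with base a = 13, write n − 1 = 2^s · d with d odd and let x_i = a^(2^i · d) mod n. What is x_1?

493

n − 1 = 1132 = 2^2 · 283, so s = 2 and d = 283.
Repeated squaring mod 1133: 13^1 ≡ 13, 13^2 ≡ 169, 13^4 ≡ 236, 13^8 ≡ 179, 13^16 ≡ 317, 13^32 ≡ 785, 13^64 ≡ 1006, 13^128 ≡ 267, 13^256 ≡ 1043.
283 = 256 + 16 + 8 + 2 + 1, so 13^283 ≡ 1043·317·179·169·13 ≡ 833 (mod 1133).
x_0 = 833.
x_1 = 833^2 mod 1133 = 493.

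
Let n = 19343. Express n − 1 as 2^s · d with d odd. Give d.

9671

Halving: 19342 → 9671; 9671 is odd.
So 19342 = 2^1 · 9671.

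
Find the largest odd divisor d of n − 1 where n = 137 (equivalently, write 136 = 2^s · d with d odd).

Halving: 136 → 68 → 34 → 17; 17 is odd.
So 136 = 2^3 · 17.

17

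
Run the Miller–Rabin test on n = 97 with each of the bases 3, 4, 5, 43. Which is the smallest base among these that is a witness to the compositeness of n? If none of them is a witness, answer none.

n − 1 = 96 = 2^5 · 3, so s = 5 and d = 3.
Base 3: x_0 = 3^3 mod 97 = 27. x_0 is neither 1 nor 96, so continue squaring. x_1 = 27^2 mod 97 = 50. x_2 = 50^2 mod 97 = 75. x_3 = 75^2 mod 97 = 96. x_3 ≡ −1, so 3 is not a witness.
Base 4: x_0 = 4^3 mod 97 = 64. x_0 is neither 1 nor 96, so continue squaring. x_1 = 64^2 mod 97 = 22. x_2 = 22^2 mod 97 = 96. x_2 ≡ −1, so 4 is not a witness.
Base 5: x_0 = 5^3 mod 97 = 28. x_0 is neither 1 nor 96, so continue squaring. x_1 = 28^2 mod 97 = 8. x_2 = 8^2 mod 97 = 64. x_3 = 64^2 mod 97 = 22. x_4 = 22^2 mod 97 = 96. x_4 ≡ −1, so 5 is not a witness.
Base 43: x_0 = 43^3 mod 97 = 64. x_0 is neither 1 nor 96, so continue squaring. x_1 = 64^2 mod 97 = 22. x_2 = 22^2 mod 97 = 96. x_2 ≡ −1, so 43 is not a witness.
No listed base is a witness for 97.

none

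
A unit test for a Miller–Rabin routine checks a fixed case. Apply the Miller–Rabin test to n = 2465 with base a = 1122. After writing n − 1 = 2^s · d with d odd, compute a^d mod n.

697

n − 1 = 2464 = 2^5 · 77, so s = 5 and d = 77.
Repeated squaring mod 2465: 1122^1 ≡ 1122, 1122^2 ≡ 1734, 1122^4 ≡ 1921, 1122^8 ≡ 136, 1122^16 ≡ 1241, 1122^32 ≡ 1921, 1122^64 ≡ 136.
77 = 64 + 8 + 4 + 1, so 1122^77 ≡ 136·136·1921·1122 ≡ 697 (mod 2465).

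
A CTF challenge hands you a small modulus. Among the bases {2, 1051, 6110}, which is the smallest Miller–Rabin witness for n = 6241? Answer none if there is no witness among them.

2

n − 1 = 6240 = 2^5 · 195, so s = 5 and d = 195.
Base 2: x_0 = 2^195 mod 6241 = 633. x_0 is neither 1 nor 6240, so continue squaring. x_1 = 633^2 mod 6241 = 1265. x_2 = 1265^2 mod 6241 = 2529. x_3 = 2529^2 mod 6241 = 5057. x_4 = 5057^2 mod 6241 = 3872. Reached i = s−1 = 4 without hitting −1: 2 is a Miller–Rabin witness and 6241 is composite.
Base 1051: x_0 = 1051^195 mod 6241 = 157. x_0 is neither 1 nor 6240, so continue squaring. x_1 = 157^2 mod 6241 = 5926. x_2 = 5926^2 mod 6241 = 5610. x_3 = 5610^2 mod 6241 = 4978. x_4 = 4978^2 mod 6241 = 3714. Reached i = s−1 = 4 without hitting −1: 1051 is a Miller–Rabin witness and 6241 is composite.
Base 6110: x_0 = 6110^195 mod 6241 = 1737. x_0 is neither 1 nor 6240, so continue squaring. x_1 = 1737^2 mod 6241 = 2766. x_2 = 2766^2 mod 6241 = 5531. x_3 = 5531^2 mod 6241 = 4820. x_4 = 4820^2 mod 6241 = 3398. Reached i = s−1 = 4 without hitting −1: 6110 is a Miller–Rabin witness and 6241 is composite.
The smallest witness among the given bases is 2.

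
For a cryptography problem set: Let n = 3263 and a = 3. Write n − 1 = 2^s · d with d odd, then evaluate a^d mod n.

1231

n − 1 = 3262 = 2^1 · 1631, so s = 1 and d = 1631.
Repeated squaring mod 3263: 3^1 ≡ 3, 3^2 ≡ 9, 3^4 ≡ 81, 3^8 ≡ 35, 3^16 ≡ 1225, 3^32 ≡ 2908, 3^64 ≡ 2031, 3^128 ≡ 529, 3^256 ≡ 2486, 3^512 ≡ 74, 3^1024 ≡ 2213.
1631 = 1024 + 512 + 64 + 16 + 8 + 4 + 2 + 1, so 3^1631 ≡ 2213·74·2031·1225·35·81·9·3 ≡ 1231 (mod 3263).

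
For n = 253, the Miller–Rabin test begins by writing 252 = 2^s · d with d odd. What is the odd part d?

Halving: 252 → 126 → 63; 63 is odd.
So 252 = 2^2 · 63.

63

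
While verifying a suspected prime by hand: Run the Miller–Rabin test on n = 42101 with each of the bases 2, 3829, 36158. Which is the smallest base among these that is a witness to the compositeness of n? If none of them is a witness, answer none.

none

n − 1 = 42100 = 2^2 · 10525, so s = 2 and d = 10525.
Base 2: x_0 = 2^10525 mod 42101 = 846. x_0 is neither 1 nor 42100, so continue squaring. x_1 = 846^2 mod 42101 = 42100. x_1 ≡ −1, so 2 is not a witness.
Base 3829: x_0 = 3829^10525 mod 42101 = 846. x_0 is neither 1 nor 42100, so continue squaring. x_1 = 846^2 mod 42101 = 42100. x_1 ≡ −1, so 3829 is not a witness.
Base 36158: x_0 = 36158^10525 mod 42101 = 846. x_0 is neither 1 nor 42100, so continue squaring. x_1 = 846^2 mod 42101 = 42100. x_1 ≡ −1, so 36158 is not a witness.
No listed base is a witness for 42101.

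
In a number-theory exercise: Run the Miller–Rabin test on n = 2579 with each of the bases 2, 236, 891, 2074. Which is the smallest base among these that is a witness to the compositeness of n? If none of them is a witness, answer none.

none

n − 1 = 2578 = 2^1 · 1289, so s = 1 and d = 1289.
Base 2: x_0 = 2^1289 mod 2579 = 2578. x_0 = 2578 ≡ −1, so 2 is not a witness.
Base 236: x_0 = 236^1289 mod 2579 = 1. x_0 = 1, so 236 is not a witness.
Base 891: x_0 = 891^1289 mod 2579 = 2578. x_0 = 2578 ≡ −1, so 891 is not a witness.
Base 2074: x_0 = 2074^1289 mod 2579 = 2578. x_0 = 2578 ≡ −1, so 2074 is not a witness.
No listed base is a witness for 2579.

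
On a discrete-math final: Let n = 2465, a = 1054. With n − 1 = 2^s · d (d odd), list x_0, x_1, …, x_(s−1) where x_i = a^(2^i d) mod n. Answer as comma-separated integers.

n − 1 = 2464 = 2^5 · 77, so s = 5 and d = 77.
x_0 = 1054^77 mod 2465 = 969.
x_1 = 969^2 mod 2465 = 2261.
x_2 = 2261^2 mod 2465 = 2176.
x_3 = 2176^2 mod 2465 = 2176.
x_4 = 2176^2 mod 2465 = 2176.

969, 2261, 2176, 2176, 2176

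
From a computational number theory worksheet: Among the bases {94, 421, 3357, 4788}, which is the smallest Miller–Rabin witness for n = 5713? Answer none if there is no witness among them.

94

n − 1 = 5712 = 2^4 · 357, so s = 4 and d = 357.
Base 94: x_0 = 94^357 mod 5713 = 5250. x_0 is neither 1 nor 5712, so continue squaring. x_1 = 5250^2 mod 5713 = 2988. x_2 = 2988^2 mod 5713 = 4438. x_3 = 4438^2 mod 5713 = 3133. Reached i = s−1 = 3 without hitting −1: 94 is a Miller–Rabin witness and 5713 is composite.
Base 421: x_0 = 421^357 mod 5713 = 128. x_0 is neither 1 nor 5712, so continue squaring. x_1 = 128^2 mod 5713 = 4958. x_2 = 4958^2 mod 5713 = 4438. x_3 = 4438^2 mod 5713 = 3133. Reached i = s−1 = 3 without hitting −1: 421 is a Miller–Rabin witness and 5713 is composite.
Base 3357: x_0 = 3357^357 mod 5713 = 3566. x_0 is neither 1 nor 5712, so continue squaring. x_1 = 3566^2 mod 5713 = 4931. x_2 = 4931^2 mod 5713 = 233. x_3 = 233^2 mod 5713 = 2872. Reached i = s−1 = 3 without hitting −1: 3357 is a Miller–Rabin witness and 5713 is composite.
Base 4788: x_0 = 4788^357 mod 5713 = 191. x_0 is neither 1 nor 5712, so continue squaring. x_1 = 191^2 mod 5713 = 2203. x_2 = 2203^2 mod 5713 = 2872. x_3 = 2872^2 mod 5713 = 4525. Reached i = s−1 = 3 without hitting −1: 4788 is a Miller–Rabin witness and 5713 is composite.
The smallest witness among the given bases is 94.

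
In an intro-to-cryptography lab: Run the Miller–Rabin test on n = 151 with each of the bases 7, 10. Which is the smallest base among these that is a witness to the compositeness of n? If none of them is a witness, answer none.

n − 1 = 150 = 2^1 · 75, so s = 1 and d = 75.
Base 7: x_0 = 7^75 mod 151 = 150. x_0 = 150 ≡ −1, so 7 is not a witness.
Base 10: x_0 = 10^75 mod 151 = 1. x_0 = 1, so 10 is not a witness.
No listed base is a witness for 151.

none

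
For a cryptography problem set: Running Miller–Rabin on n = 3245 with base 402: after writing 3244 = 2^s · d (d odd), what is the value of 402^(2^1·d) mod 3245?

n − 1 = 3244 = 2^2 · 811, so s = 2 and d = 811.
Repeated squaring mod 3245: 402^1 ≡ 402, 402^2 ≡ 2599, 402^4 ≡ 1956, 402^8 ≡ 81, 402^16 ≡ 71, 402^32 ≡ 1796, 402^64 ≡ 86, 402^128 ≡ 906, 402^256 ≡ 3096, 402^512 ≡ 2731.
811 = 512 + 256 + 32 + 8 + 2 + 1, so 402^811 ≡ 2731·3096·1796·81·2599·402 ≡ 193 (mod 3245).
x_0 = 193.
x_1 = 193^2 mod 3245 = 1554.

1554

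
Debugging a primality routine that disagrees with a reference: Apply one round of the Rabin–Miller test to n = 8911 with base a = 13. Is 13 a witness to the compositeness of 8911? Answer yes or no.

no

n − 1 = 8910 = 2^1 · 4455, so s = 1 and d = 4455.
x_0 = 13^4455 mod 8911 = 8910.
x_0 = 8910 ≡ −1, so 13 is not a witness.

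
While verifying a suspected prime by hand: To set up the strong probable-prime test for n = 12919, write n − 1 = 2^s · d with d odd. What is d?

6459

Halving: 12918 → 6459; 6459 is odd.
So 12918 = 2^1 · 6459.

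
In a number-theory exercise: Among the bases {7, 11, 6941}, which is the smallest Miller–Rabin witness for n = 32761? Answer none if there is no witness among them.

n − 1 = 32760 = 2^3 · 4095, so s = 3 and d = 4095.
Base 7: x_0 = 7^4095 mod 32761 = 8669. x_0 is neither 1 nor 32760, so continue squaring. x_1 = 8669^2 mod 32761 = 30588. x_2 = 30588^2 mod 32761 = 4345. Reached i = s−1 = 2 without hitting −1: 7 is a Miller–Rabin witness and 32761 is composite.
Base 11: x_0 = 11^4095 mod 32761 = 19004. x_0 is neither 1 nor 32760, so continue squaring. x_1 = 19004^2 mod 32761 = 27513. x_2 = 27513^2 mod 32761 = 22264. Reached i = s−1 = 2 without hitting −1: 11 is a Miller–Rabin witness and 32761 is composite.
Base 6941: x_0 = 6941^4095 mod 32761 = 14642. x_0 is neither 1 nor 32760, so continue squaring. x_1 = 14642^2 mod 32761 = 180. x_2 = 180^2 mod 32761 = 32400. Reached i = s−1 = 2 without hitting −1: 6941 is a Miller–Rabin witness and 32761 is composite.
The smallest witness among the given bases is 7.

7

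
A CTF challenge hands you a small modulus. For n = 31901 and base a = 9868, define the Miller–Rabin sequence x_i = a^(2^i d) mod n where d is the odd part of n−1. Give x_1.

3773

n − 1 = 31900 = 2^2 · 7975, so s = 2 and d = 7975.
Repeated squaring mod 31901: 9868^1 ≡ 9868, 9868^2 ≡ 15572, 9868^4 ≡ 7683, 9868^8 ≡ 11639, 9868^16 ≡ 14675, 9868^32 ≡ 23875, 9868^64 ≡ 8557, 9868^128 ≡ 9454, 9868^256 ≡ 23415, 9868^512 ≡ 11639, 9868^1024 ≡ 14675, 9868^2048 ≡ 23875, 9868^4096 ≡ 8557.
7975 = 4096 + 2048 + 1024 + 512 + 256 + 32 + 4 + 2 + 1, so 9868^7975 ≡ 8557·23875·14675·11639·23415·23875·7683·15572·9868 ≡ 21667 (mod 31901).
x_0 = 21667.
x_1 = 21667^2 mod 31901 = 3773.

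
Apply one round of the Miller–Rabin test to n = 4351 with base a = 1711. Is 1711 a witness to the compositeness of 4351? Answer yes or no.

yes

n − 1 = 4350 = 2^1 · 2175, so s = 1 and d = 2175.
x_0 = 1711^2175 mod 4351 = 2186.
x_0 ∉ {1, 4350} and s = 1, so 1711 is a Miller–Rabin witness and 4351 is composite.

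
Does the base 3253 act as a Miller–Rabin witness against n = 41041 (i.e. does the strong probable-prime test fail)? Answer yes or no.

yes

n − 1 = 41040 = 2^4 · 2565, so s = 4 and d = 2565.
Repeated squaring mod 41041: 3253^1 ≡ 3253, 3253^2 ≡ 34472, 3253^4 ≡ 17670, 3253^8 ≡ 30013, 3253^16 ≡ 12301, 3253^32 ≡ 37475, 3253^64 ≡ 34687, 3253^128 ≡ 30013, 3253^256 ≡ 12301, 3253^512 ≡ 37475, 3253^1024 ≡ 34687, 3253^2048 ≡ 30013.
2565 = 2048 + 512 + 4 + 1, so 3253^2565 ≡ 30013·37475·17670·3253 ≡ 29875 (mod 41041).
x_0 = 3253^2565 mod 41041 = 29875.
x_0 is neither 1 nor 41040, so continue squaring.
x_1 = 29875^2 mod 41041 = 38039.
x_2 = 38039^2 mod 41041 = 24025.
x_3 = 24025^2 mod 41041 = 1.
x_3 = 1 but x_2 ≠ ±1, a nontrivial square root of 1 — 3253 is a witness and 41041 is composite.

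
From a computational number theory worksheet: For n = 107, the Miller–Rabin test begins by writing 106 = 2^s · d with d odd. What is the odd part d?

53

Halving: 106 → 53; 53 is odd.
So 106 = 2^1 · 53.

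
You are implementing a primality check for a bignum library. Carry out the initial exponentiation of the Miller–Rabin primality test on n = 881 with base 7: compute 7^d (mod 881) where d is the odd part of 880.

85

n − 1 = 880 = 2^4 · 55, so s = 4 and d = 55.
7^55 mod 881 = 85.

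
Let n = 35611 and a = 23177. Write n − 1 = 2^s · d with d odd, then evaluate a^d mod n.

6163

n − 1 = 35610 = 2^1 · 17805, so s = 1 and d = 17805.
23177^17805 mod 35611 = 6163.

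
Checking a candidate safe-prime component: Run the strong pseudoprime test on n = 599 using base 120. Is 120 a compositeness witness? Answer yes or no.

n − 1 = 598 = 2^1 · 299, so s = 1 and d = 299.
x_0 = 120^299 mod 599 = 1.
x_0 = 1, so 120 is not a witness.

no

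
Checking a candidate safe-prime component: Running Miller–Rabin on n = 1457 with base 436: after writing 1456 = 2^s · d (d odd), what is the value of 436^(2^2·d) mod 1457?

636

n − 1 = 1456 = 2^4 · 91, so s = 4 and d = 91.
x_0 = 436^91 mod 1457 = 405.
x_1 = 405^2 mod 1457 = 841.
x_2 = 841^2 mod 1457 = 636.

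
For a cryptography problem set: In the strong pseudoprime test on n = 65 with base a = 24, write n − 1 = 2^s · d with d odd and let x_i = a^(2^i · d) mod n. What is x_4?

n − 1 = 64 = 2^6 · 1, so s = 6 and d = 1.
x_0 = 24^1 mod 65 = 24.
x_1 = 24^2 mod 65 = 56.
x_2 = 56^2 mod 65 = 16.
x_3 = 16^2 mod 65 = 61.
x_4 = 61^2 mod 65 = 16.

16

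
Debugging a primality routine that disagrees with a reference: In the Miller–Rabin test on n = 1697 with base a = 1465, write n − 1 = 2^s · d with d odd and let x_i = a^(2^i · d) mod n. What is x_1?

1367

n − 1 = 1696 = 2^5 · 53, so s = 5 and d = 53.
x_0 = 1465^53 mod 1697 = 1628.
x_1 = 1628^2 mod 1697 = 1367.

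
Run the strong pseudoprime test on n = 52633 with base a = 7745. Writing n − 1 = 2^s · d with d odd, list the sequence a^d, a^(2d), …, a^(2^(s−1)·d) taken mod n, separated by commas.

n − 1 = 52632 = 2^3 · 6579, so s = 3 and d = 6579.
x_0 = 7745^6579 mod 52633 = 36770.
x_1 = 36770^2 mod 52633 = 49029.
x_2 = 49029^2 mod 52633 = 41098.

36770, 49029, 41098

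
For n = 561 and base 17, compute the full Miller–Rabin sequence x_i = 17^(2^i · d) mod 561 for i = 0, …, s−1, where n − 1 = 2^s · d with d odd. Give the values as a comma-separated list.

527, 34, 34, 34

n − 1 = 560 = 2^4 · 35, so s = 4 and d = 35.
x_0 = 17^35 mod 561 = 527.
x_1 = 527^2 mod 561 = 34.
x_2 = 34^2 mod 561 = 34.
x_3 = 34^2 mod 561 = 34.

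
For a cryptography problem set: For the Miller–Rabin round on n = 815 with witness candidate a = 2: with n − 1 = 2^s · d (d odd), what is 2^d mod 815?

n − 1 = 814 = 2^1 · 407, so s = 1 and d = 407.
Repeated squaring mod 815: 2^1 ≡ 2, 2^2 ≡ 4, 2^4 ≡ 16, 2^8 ≡ 256, 2^16 ≡ 336, 2^32 ≡ 426, 2^64 ≡ 546, 2^128 ≡ 641, 2^256 ≡ 121.
407 = 256 + 128 + 16 + 4 + 2 + 1, so 2^407 ≡ 121·641·336·16·4·2 ≡ 648 (mod 815).

648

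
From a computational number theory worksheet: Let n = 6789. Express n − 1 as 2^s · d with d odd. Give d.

1697

Halving: 6788 → 3394 → 1697; 1697 is odd.
So 6788 = 2^2 · 1697.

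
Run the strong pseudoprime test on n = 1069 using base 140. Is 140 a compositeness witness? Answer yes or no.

no

n − 1 = 1068 = 2^2 · 267, so s = 2 and d = 267.
Repeated squaring mod 1069: 140^1 ≡ 140, 140^2 ≡ 358, 140^4 ≡ 953, 140^8 ≡ 628, 140^16 ≡ 992, 140^32 ≡ 584, 140^64 ≡ 45, 140^128 ≡ 956, 140^256 ≡ 1010.
267 = 256 + 8 + 2 + 1, so 140^267 ≡ 1010·628·358·140 ≡ 249 (mod 1069).
x_0 = 140^267 mod 1069 = 249.
x_0 is neither 1 nor 1068, so continue squaring.
x_1 = 249^2 mod 1069 = 1068.
x_1 ≡ −1, so 140 is not a witness.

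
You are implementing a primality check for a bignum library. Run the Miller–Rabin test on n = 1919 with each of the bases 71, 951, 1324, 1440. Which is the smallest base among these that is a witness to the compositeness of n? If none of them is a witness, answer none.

71

n − 1 = 1918 = 2^1 · 959, so s = 1 and d = 959.
Base 71: x_0 = 71^959 mod 1919 = 827. x_0 ∉ {1, 1918} and s = 1, so 71 is a Miller–Rabin witness and 1919 is composite.
Base 951: x_0 = 951^959 mod 1919 = 780. x_0 ∉ {1, 1918} and s = 1, so 951 is a Miller–Rabin witness and 1919 is composite.
Base 1324: x_0 = 1324^959 mod 1919 = 1743. x_0 ∉ {1, 1918} and s = 1, so 1324 is a Miller–Rabin witness and 1919 is composite.
Base 1440: x_0 = 1440^959 mod 1919 = 800. x_0 ∉ {1, 1918} and s = 1, so 1440 is a Miller–Rabin witness and 1919 is composite.
The smallest witness among the given bases is 71.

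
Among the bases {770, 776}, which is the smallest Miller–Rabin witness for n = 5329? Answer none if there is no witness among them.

n − 1 = 5328 = 2^4 · 333, so s = 4 and d = 333.
Base 770: x_0 = 770^333 mod 5329 = 4297. x_0 is neither 1 nor 5328, so continue squaring. x_1 = 4297^2 mod 5329 = 4553. x_2 = 4553^2 mod 5329 = 5328. x_2 ≡ −1, so 770 is not a witness.
Base 776: x_0 = 776^333 mod 5329 = 776. x_0 is neither 1 nor 5328, so continue squaring. x_1 = 776^2 mod 5329 = 5328. x_1 ≡ −1, so 776 is not a witness.
No listed base is a witness for 5329.

none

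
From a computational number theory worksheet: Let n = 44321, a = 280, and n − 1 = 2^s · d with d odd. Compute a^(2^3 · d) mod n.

n − 1 = 44320 = 2^5 · 1385, so s = 5 and d = 1385.
x_0 = 280^1385 mod 44321 = 28779.
x_1 = 28779^2 mod 44321 = 4314.
x_2 = 4314^2 mod 44321 = 40097.
x_3 = 40097^2 mod 44321 = 25134.

25134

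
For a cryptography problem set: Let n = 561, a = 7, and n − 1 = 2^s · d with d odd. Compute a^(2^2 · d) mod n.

n − 1 = 560 = 2^4 · 35, so s = 4 and d = 35.
x_0 = 7^35 mod 561 = 241.
x_1 = 241^2 mod 561 = 298.
x_2 = 298^2 mod 561 = 166.

166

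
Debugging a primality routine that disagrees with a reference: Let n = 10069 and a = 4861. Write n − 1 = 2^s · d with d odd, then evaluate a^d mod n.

10068

n − 1 = 10068 = 2^2 · 2517, so s = 2 and d = 2517.
4861^2517 mod 10069 = 10068.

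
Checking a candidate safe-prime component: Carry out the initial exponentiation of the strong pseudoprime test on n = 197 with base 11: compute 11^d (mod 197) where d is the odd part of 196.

183

n − 1 = 196 = 2^2 · 49, so s = 2 and d = 49.
11^49 mod 197 = 183.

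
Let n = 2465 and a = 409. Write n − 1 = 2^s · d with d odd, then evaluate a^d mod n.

2279

n − 1 = 2464 = 2^5 · 77, so s = 5 and d = 77.
409^77 mod 2465 = 2279.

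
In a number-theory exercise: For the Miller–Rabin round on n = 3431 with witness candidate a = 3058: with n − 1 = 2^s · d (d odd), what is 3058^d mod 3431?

n − 1 = 3430 = 2^1 · 1715, so s = 1 and d = 1715.
3058^1715 mod 3431 = 2856.

2856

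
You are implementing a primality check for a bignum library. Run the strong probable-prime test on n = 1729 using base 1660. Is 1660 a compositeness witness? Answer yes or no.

no

n − 1 = 1728 = 2^6 · 27, so s = 6 and d = 27.
x_0 = 1660^27 mod 1729 = 1.
x_0 = 1, so 1660 is not a witness.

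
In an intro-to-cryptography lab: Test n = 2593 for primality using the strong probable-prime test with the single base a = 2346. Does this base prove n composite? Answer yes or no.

n − 1 = 2592 = 2^5 · 81, so s = 5 and d = 81.
Repeated squaring mod 2593: 2346^1 ≡ 2346, 2346^2 ≡ 1370, 2346^4 ≡ 2161, 2346^8 ≡ 2521, 2346^16 ≡ 2591, 2346^32 ≡ 4, 2346^64 ≡ 16.
81 = 64 + 16 + 1, so 2346^81 ≡ 16·2591·2346 ≡ 125 (mod 2593).
x_0 = 2346^81 mod 2593 = 125.
x_0 is neither 1 nor 2592, so continue squaring.
x_1 = 125^2 mod 2593 = 67.
x_2 = 67^2 mod 2593 = 1896.
x_3 = 1896^2 mod 2593 = 918.
x_4 = 918^2 mod 2593 = 2592.
x_4 ≡ −1, so 2346 is not a witness.

no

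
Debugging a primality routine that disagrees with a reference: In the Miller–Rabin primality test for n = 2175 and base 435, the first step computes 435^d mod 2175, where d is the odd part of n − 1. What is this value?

n − 1 = 2174 = 2^1 · 1087, so s = 1 and d = 1087.
435^1087 mod 2175 = 0.

0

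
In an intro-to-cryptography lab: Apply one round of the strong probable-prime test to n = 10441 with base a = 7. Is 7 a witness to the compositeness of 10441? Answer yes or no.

yes

n − 1 = 10440 = 2^3 · 1305, so s = 3 and d = 1305.
By repeated squaring, 7^1305 ≡ 1119 (mod 10441).
x_0 = 7^1305 mod 10441 = 1119.
x_0 is neither 1 nor 10440, so continue squaring.
x_1 = 1119^2 mod 10441 = 9682.
x_2 = 9682^2 mod 10441 = 1826.
Reached i = s−1 = 2 without hitting −1: 7 is a Miller–Rabin witness and 10441 is composite.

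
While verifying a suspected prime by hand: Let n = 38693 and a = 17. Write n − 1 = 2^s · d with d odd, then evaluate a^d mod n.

n − 1 = 38692 = 2^2 · 9673, so s = 2 and d = 9673.
17^9673 mod 38693 = 38692.

38692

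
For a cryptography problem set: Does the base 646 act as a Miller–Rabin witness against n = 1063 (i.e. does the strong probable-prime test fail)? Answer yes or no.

n − 1 = 1062 = 2^1 · 531, so s = 1 and d = 531.
x_0 = 646^531 mod 1063 = 1.
x_0 = 1, so 646 is not a witness.

no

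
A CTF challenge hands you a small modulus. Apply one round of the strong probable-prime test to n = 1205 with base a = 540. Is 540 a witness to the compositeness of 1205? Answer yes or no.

n − 1 = 1204 = 2^2 · 301, so s = 2 and d = 301.
By repeated squaring, 540^301 ≡ 540 (mod 1205).
x_0 = 540^301 mod 1205 = 540.
x_0 is neither 1 nor 1204, so continue squaring.
x_1 = 540^2 mod 1205 = 1195.
Reached i = s−1 = 1 without hitting −1: 540 is a Miller–Rabin witness and 1205 is composite.

yes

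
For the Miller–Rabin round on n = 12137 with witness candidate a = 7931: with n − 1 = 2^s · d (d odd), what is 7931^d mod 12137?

n − 1 = 12136 = 2^3 · 1517, so s = 3 and d = 1517.
By repeated squaring, 7931^1517 ≡ 11930 (mod 12137).

11930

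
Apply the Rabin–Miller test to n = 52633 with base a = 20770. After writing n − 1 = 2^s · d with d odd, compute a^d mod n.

n − 1 = 52632 = 2^3 · 6579, so s = 3 and d = 6579.
Repeated squaring mod 52633: 20770^1 ≡ 20770, 20770^2 ≡ 12832, 20770^4 ≡ 24200, 20770^8 ≡ 45242, 20770^16 ≡ 46460, 20770^32 ≡ 52270, 20770^64 ≡ 26503, 20770^128 ≡ 21624, 20770^256 ≡ 5804, 20770^512 ≡ 1296, 20770^1024 ≡ 47993, 20770^2048 ≡ 2703, 20770^4096 ≡ 42855.
6579 = 4096 + 2048 + 256 + 128 + 32 + 16 + 2 + 1, so 20770^6579 ≡ 42855·2703·5804·21624·52270·46460·12832·20770 ≡ 18642 (mod 52633).

18642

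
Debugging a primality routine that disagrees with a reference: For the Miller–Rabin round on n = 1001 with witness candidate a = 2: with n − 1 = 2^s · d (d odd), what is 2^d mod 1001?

32

n − 1 = 1000 = 2^3 · 125, so s = 3 and d = 125.
Repeated squaring mod 1001: 2^1 ≡ 2, 2^2 ≡ 4, 2^4 ≡ 16, 2^8 ≡ 256, 2^16 ≡ 471, 2^32 ≡ 620, 2^64 ≡ 16.
125 = 64 + 32 + 16 + 8 + 4 + 1, so 2^125 ≡ 16·620·471·256·16·2 ≡ 32 (mod 1001).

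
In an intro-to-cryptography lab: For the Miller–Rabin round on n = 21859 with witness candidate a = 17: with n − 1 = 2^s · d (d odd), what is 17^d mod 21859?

21858

n − 1 = 21858 = 2^1 · 10929, so s = 1 and d = 10929.
By repeated squaring, 17^10929 ≡ 21858 (mod 21859).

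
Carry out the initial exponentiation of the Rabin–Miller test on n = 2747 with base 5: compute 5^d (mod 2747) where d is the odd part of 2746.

n − 1 = 2746 = 2^1 · 1373, so s = 1 and d = 1373.
5^1373 mod 2747 = 1884.

1884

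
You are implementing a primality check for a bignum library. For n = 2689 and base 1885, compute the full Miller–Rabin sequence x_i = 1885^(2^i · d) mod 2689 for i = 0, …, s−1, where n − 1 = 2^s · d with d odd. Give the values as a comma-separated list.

1728, 1194, 466, 2036, 1547, 2688, 1

n − 1 = 2688 = 2^7 · 21, so s = 7 and d = 21.
x_0 = 1885^21 mod 2689 = 1728.
x_1 = 1728^2 mod 2689 = 1194.
x_2 = 1194^2 mod 2689 = 466.
x_3 = 466^2 mod 2689 = 2036.
x_4 = 2036^2 mod 2689 = 1547.
x_5 = 1547^2 mod 2689 = 2688.
x_6 = 2688^2 mod 2689 = 1.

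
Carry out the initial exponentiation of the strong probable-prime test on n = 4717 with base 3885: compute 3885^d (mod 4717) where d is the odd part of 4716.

3428

n − 1 = 4716 = 2^2 · 1179, so s = 2 and d = 1179.
3885^1179 mod 4717 = 3428.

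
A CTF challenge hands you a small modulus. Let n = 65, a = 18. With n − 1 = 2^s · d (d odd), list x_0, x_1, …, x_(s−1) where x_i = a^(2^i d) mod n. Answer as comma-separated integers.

18, 64, 1, 1, 1, 1

n − 1 = 64 = 2^6 · 1, so s = 6 and d = 1.
x_0 = 18^1 mod 65 = 18.
x_1 = 18^2 mod 65 = 64.
x_2 = 64^2 mod 65 = 1.
x_3 = 1^2 mod 65 = 1.
x_4 = 1^2 mod 65 = 1.
x_5 = 1^2 mod 65 = 1.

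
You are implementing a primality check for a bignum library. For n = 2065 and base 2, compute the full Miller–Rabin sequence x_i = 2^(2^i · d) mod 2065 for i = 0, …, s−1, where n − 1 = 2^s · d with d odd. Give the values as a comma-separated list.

1702, 1674, 71, 911

n − 1 = 2064 = 2^4 · 129, so s = 4 and d = 129.
x_0 = 2^129 mod 2065 = 1702.
x_1 = 1702^2 mod 2065 = 1674.
x_2 = 1674^2 mod 2065 = 71.
x_3 = 71^2 mod 2065 = 911.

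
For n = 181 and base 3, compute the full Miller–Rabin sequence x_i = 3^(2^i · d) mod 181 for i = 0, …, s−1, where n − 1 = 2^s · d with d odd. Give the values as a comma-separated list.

1, 1

n − 1 = 180 = 2^2 · 45, so s = 2 and d = 45.
x_0 = 3^45 mod 181 = 1.
x_1 = 1^2 mod 181 = 1.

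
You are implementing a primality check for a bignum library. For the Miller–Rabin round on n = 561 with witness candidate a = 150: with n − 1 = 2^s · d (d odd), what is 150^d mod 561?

n − 1 = 560 = 2^4 · 35, so s = 4 and d = 35.
Repeated squaring mod 561: 150^1 ≡ 150, 150^2 ≡ 60, 150^4 ≡ 234, 150^8 ≡ 339, 150^16 ≡ 477, 150^32 ≡ 324.
35 = 32 + 2 + 1, so 150^35 ≡ 324·60·150 ≡ 483 (mod 561).

483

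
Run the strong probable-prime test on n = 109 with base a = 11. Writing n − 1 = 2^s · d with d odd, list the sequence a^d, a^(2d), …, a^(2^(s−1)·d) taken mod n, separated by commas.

76, 108

n − 1 = 108 = 2^2 · 27, so s = 2 and d = 27.
x_0 = 11^27 mod 109 = 76.
x_1 = 76^2 mod 109 = 108.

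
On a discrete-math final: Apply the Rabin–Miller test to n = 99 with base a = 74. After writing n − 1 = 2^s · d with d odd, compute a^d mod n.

29

n − 1 = 98 = 2^1 · 49, so s = 1 and d = 49.
74^49 mod 99 = 29.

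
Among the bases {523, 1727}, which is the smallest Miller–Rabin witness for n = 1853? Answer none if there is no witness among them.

n − 1 = 1852 = 2^2 · 463, so s = 2 and d = 463.
Base 523: x_0 = 523^463 mod 1853 = 1075. x_0 is neither 1 nor 1852, so continue squaring. x_1 = 1075^2 mod 1853 = 1206. Reached i = s−1 = 1 without hitting −1: 523 is a Miller–Rabin witness and 1853 is composite.
Base 1727: x_0 = 1727^463 mod 1853 = 199. x_0 is neither 1 nor 1852, so continue squaring. x_1 = 199^2 mod 1853 = 688. Reached i = s−1 = 1 without hitting −1: 1727 is a Miller–Rabin witness and 1853 is composite.
The smallest witness among the given bases is 523.

523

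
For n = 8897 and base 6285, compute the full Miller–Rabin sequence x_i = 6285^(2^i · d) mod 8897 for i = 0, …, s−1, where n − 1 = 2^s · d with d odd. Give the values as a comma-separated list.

1329, 4635, 5867, 8093, 5832, 7890

n − 1 = 8896 = 2^6 · 139, so s = 6 and d = 139.
x_0 = 6285^139 mod 8897 = 1329.
x_1 = 1329^2 mod 8897 = 4635.
x_2 = 4635^2 mod 8897 = 5867.
x_3 = 5867^2 mod 8897 = 8093.
x_4 = 8093^2 mod 8897 = 5832.
x_5 = 5832^2 mod 8897 = 7890.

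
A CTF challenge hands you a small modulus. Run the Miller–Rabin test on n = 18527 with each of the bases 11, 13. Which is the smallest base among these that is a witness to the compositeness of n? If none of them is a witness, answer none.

n − 1 = 18526 = 2^1 · 9263, so s = 1 and d = 9263.
Base 11: x_0 = 11^9263 mod 18527 = 14409. x_0 ∉ {1, 18526} and s = 1, so 11 is a Miller–Rabin witness and 18527 is composite.
Base 13: x_0 = 13^9263 mod 18527 = 7939. x_0 ∉ {1, 18526} and s = 1, so 13 is a Miller–Rabin witness and 18527 is composite.
The smallest witness among the given bases is 11.

11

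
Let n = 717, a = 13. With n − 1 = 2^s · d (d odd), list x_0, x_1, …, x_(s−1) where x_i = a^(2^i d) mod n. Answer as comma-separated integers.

n − 1 = 716 = 2^2 · 179, so s = 2 and d = 179.
x_0 = 13^179 mod 717 = 325.
x_1 = 325^2 mod 717 = 226.

325, 226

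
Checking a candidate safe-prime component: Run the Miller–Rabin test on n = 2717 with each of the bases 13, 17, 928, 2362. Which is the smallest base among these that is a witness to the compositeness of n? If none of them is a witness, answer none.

13

n − 1 = 2716 = 2^2 · 679, so s = 2 and d = 679.
Base 13: x_0 = 13^679 mod 2717 = 1326. x_0 is neither 1 nor 2716, so continue squaring. x_1 = 1326^2 mod 2717 = 377. Reached i = s−1 = 1 without hitting −1: 13 is a Miller–Rabin witness and 2717 is composite.
Base 17: x_0 = 17^679 mod 2717 = 1707. x_0 is neither 1 nor 2716, so continue squaring. x_1 = 1707^2 mod 2717 = 1225. Reached i = s−1 = 1 without hitting −1: 17 is a Miller–Rabin witness and 2717 is composite.
Base 928: x_0 = 928^679 mod 2717 = 1620. x_0 is neither 1 nor 2716, so continue squaring. x_1 = 1620^2 mod 2717 = 2495. Reached i = s−1 = 1 without hitting −1: 928 is a Miller–Rabin witness and 2717 is composite.
Base 2362: x_0 = 2362^679 mod 2717 = 2284. x_0 is neither 1 nor 2716, so continue squaring. x_1 = 2284^2 mod 2717 = 16. Reached i = s−1 = 1 without hitting −1: 2362 is a Miller–Rabin witness and 2717 is composite.
The smallest witness among the given bases is 13.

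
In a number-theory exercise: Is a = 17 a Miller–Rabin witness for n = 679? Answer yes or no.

yes

n − 1 = 678 = 2^1 · 339, so s = 1 and d = 339.
x_0 = 17^339 mod 679 = 34.
x_0 ∉ {1, 678} and s = 1, so 17 is a Miller–Rabin witness and 679 is composite.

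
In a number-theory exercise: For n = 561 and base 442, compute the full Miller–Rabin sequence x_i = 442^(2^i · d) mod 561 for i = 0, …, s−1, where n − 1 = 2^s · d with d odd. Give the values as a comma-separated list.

340, 34, 34, 34

n − 1 = 560 = 2^4 · 35, so s = 4 and d = 35.
x_0 = 442^35 mod 561 = 340.
x_1 = 340^2 mod 561 = 34.
x_2 = 34^2 mod 561 = 34.
x_3 = 34^2 mod 561 = 34.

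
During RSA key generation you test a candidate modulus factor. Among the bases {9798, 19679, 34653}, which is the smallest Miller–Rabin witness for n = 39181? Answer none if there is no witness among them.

none

n − 1 = 39180 = 2^2 · 9795, so s = 2 and d = 9795.
Base 9798: x_0 = 9798^9795 mod 39181 = 21901. x_0 is neither 1 nor 39180, so continue squaring. x_1 = 21901^2 mod 39181 = 39180. x_1 ≡ −1, so 9798 is not a witness.
Base 19679: x_0 = 19679^9795 mod 39181 = 21901. x_0 is neither 1 nor 39180, so continue squaring. x_1 = 21901^2 mod 39181 = 39180. x_1 ≡ −1, so 19679 is not a witness.
Base 34653: x_0 = 34653^9795 mod 39181 = 1. x_0 = 1, so 34653 is not a witness.
No listed base is a witness for 39181.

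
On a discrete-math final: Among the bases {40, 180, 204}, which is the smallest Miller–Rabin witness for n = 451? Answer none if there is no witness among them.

n − 1 = 450 = 2^1 · 225, so s = 1 and d = 225.
Base 40: x_0 = 40^225 mod 451 = 450. x_0 = 450 ≡ −1, so 40 is not a witness.
Base 180: x_0 = 180^225 mod 451 = 1. x_0 = 1, so 180 is not a witness.
Base 204: x_0 = 204^225 mod 451 = 450. x_0 = 450 ≡ −1, so 204 is not a witness.
No listed base is a witness for 451.

none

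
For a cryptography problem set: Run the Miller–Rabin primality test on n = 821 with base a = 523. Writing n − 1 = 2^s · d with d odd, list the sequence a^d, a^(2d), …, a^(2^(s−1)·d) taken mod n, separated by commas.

295, 820

n − 1 = 820 = 2^2 · 205, so s = 2 and d = 205.
x_0 = 523^205 mod 821 = 295.
x_1 = 295^2 mod 821 = 820.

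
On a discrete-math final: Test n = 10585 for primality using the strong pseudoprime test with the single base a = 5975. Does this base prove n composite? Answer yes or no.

n − 1 = 10584 = 2^3 · 1323, so s = 3 and d = 1323.
x_0 = 5975^1323 mod 10585 = 2930.
x_0 is neither 1 nor 10584, so continue squaring.
x_1 = 2930^2 mod 10585 = 465.
x_2 = 465^2 mod 10585 = 4525.
Reached i = s−1 = 2 without hitting −1: 5975 is a Miller–Rabin witness and 10585 is composite.

yes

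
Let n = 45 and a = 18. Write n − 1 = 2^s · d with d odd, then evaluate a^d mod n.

n − 1 = 44 = 2^2 · 11, so s = 2 and d = 11.
18^11 mod 45 = 27.

27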